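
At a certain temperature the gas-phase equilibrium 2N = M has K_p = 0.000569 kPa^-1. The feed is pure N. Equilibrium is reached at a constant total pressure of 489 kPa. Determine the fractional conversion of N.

X = 0.312

Take 1 mol N as basis and let X be its fractional conversion, so ξ = 0.5X.
Species balance: n_N = 1 − X; n_M = 0.5X.
Total moles n_T = 1 − 0.5X.
Mole fractions y_i = n_i/n_T; K_p = p_M / (p_N^2) with p_i = y_i·P.
This yields a degree-2 equation in X; solving on (0,1), X = 0.312.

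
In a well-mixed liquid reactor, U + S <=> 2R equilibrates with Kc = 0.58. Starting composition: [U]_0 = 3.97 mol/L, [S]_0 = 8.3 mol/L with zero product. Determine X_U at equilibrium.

X = 0.388

Let X = conversion of U; extent ξ = 3.97·X mol/L.
Concentrations: [U] = 3.97 − 3.97X; [S] = 8.3 − 3.97X; [R] = 7.94X.
Kc = [R]^2 / ([U] [S]).
This equals 0.58 at X = 0.388 (the root in 0 < X < 1).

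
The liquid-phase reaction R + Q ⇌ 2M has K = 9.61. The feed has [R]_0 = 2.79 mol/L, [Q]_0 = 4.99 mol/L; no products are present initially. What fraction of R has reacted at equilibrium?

Let X = conversion of R; extent ξ = 2.79·X mol/L.
Concentrations: [R] = 2.79 − 2.79X; [Q] = 4.99 − 2.79X; [M] = 5.58X.
K = [M]^2 / ([R] [Q]).
Setting equal to 9.61 and solving for X on (0,1) gives X = 0.763.

X = 0.763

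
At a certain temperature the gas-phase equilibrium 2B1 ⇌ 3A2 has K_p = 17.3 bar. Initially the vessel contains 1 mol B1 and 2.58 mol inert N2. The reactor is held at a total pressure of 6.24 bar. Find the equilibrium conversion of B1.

X = 0.685

Basis: 1 mol B1 initially; let X = conversion of B1. Extent ξ = 0.5X.
Mole table: n_B1 = 1 − X; n_A2 = 1.5X; n_I = 2.58 (inert).
Summing: n_T = 3.58 + 0.5X.
With p_i = (n_i/n_T)P, K_p = p_A2^3 / (p_B1^2).
Setting this equal to 17.3 bar and taking the physical root (0 < X < 1) gives X = 0.685.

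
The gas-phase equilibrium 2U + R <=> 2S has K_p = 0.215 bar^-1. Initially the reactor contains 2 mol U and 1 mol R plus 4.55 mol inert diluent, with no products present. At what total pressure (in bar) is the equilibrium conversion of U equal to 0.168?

P = 1.68 bar

Basis: 2 mol U initially; let X = conversion of U. Extent ξ = X.
Mole table: n_U = 2 − 2X; n_R = 1 − X; n_S = 2X; n_I = 4.55 (inert).
Total moles n_T = 7.55 − X.
K_p = p_S^2 / (p_U^2 p_R) with p_i = (n_i/n_T)·P.
At X = 0.168: the mole-fraction product g(X) = Π y_i^ν_i = 0.3618. Since K_p = g(X)·P^{-1}, P = (g/K_p)^(1/1) = (0.3618/0.215)^(1/1) = 1.68 bar.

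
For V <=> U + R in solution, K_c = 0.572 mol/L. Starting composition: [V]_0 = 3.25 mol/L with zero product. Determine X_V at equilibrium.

Let X = conversion of V; extent ξ = 3.25·X mol/L.
Concentrations: [V] = 3.25 − 3.25X; [U] = 3.25X; [R] = 3.25X.
K_c = [U] [R] / ([V]).
Equating to 0.572 mol/L: the physical root is X = 0.341.

X = 0.341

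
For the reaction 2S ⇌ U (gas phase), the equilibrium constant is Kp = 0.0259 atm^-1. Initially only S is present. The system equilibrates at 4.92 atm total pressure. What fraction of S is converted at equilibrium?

X = 0.186

Take 1 mol S as basis and let X be its fractional conversion, so ξ = 0.5X.
Mole table: n_S = 1 − X; n_U = 0.5X.
Summing: n_T = 1 − 0.5X.
y_i = n_i/n_T, p_i = y_i·P. Kp = p_U / (p_S^2).
This yields a degree-2 equation in X; solving on (0,1), X = 0.186.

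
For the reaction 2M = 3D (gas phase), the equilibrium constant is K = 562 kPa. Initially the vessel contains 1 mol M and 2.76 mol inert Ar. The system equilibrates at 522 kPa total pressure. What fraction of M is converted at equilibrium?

X = 0.596

Take 1 mol M as basis and let X be its fractional conversion, so ξ = 0.5X.
At extent ξ: n_M = 1 − X; n_D = 1.5X; n_I = 2.76 (inert).
Summing: n_T = 3.76 + 0.5X.
Mole fractions y_i = n_i/n_T; K = p_D^3 / (p_M^2) with p_i = y_i·P.
Setting this equal to 562 kPa and taking the physical root (0 < X < 1) gives X = 0.596.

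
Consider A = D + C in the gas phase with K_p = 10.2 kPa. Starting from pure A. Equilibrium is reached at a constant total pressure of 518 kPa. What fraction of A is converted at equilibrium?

X = 0.139

Basis: 1 mol A initially; let X = conversion of A. Extent ξ = X.
Moles: n_A = 1 − X; n_D = X; n_C = X.
Summing: n_T = 1 + X.
With p_i = (n_i/n_T)P, K_p = p_D p_C / (p_A).
Substituting and setting equal to 10.2 kPa gives a polynomial in X; the root in (0,1) is X = 0.139.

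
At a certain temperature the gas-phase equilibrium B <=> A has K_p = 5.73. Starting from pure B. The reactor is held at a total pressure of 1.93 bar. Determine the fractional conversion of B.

X = 0.851

Take 1 mol B as basis and let X be its fractional conversion, so ξ = X.
At extent ξ: n_B = 1 − X; n_A = X.
Since Δν = 0, n_T = 1 throughout.
Mole fractions y_i = n_i/n_T; K_p = p_A / (p_B) with p_i = y_i·P.
This yields a degree-1 equation in X; solving on (0,1), X = 0.851.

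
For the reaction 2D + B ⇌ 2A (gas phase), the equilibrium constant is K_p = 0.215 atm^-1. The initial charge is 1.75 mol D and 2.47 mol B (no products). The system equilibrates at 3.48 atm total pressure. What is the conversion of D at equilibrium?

Basis: 1.75 mol D initially; let X = conversion of D. Extent ξ = 0.875X.
At extent ξ: n_D = 1.75 − 1.75X; n_B = 2.47 − 0.875X; n_A = 1.75X.
Total moles n_T = 4.22 − 0.875X.
y_i = n_i/n_T, p_i = y_i·P. K_p = p_A^2 / (p_D^2 p_B).
Equating to 0.215 atm^-1 and solving on 0 < X < 1: X = 0.391.

X = 0.391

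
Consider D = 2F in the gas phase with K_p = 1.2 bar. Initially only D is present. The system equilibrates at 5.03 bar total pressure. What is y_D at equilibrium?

y_D = 0.616

Take 1 mol D as basis and let X be its fractional conversion, so ξ = X.
Mole table: n_D = 1 − X; n_F = 2X.
Summing: n_T = 1 + X.
Mole fractions y_i = n_i/n_T; K_p = p_F^2 / (p_D) with p_i = y_i·P.
This yields a degree-2 equation in X; solving on (0,1), X = 0.237.
Then n_D = 0.763, n_T = 1.24, so y_D = 0.616.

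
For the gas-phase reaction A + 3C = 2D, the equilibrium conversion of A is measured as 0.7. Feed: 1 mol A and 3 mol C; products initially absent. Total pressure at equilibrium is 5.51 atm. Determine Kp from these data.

Basis: 1 mol A initially; let X = conversion of A. Extent ξ = X.
Species balance: n_A = 1 − X; n_C = 3 − 3X; n_D = 2X.
n_T = Σnᵢ = 4 − 2X.
At X = 0.7: n_A = 0.3, n_C = 0.9, n_D = 1.4, n_T = 2.6.
p_i = (n_i/n_T)·P. Kp = p_D^2 / (p_A p_C^3) = 2 atm^-2.

Kp = 2 atm^-2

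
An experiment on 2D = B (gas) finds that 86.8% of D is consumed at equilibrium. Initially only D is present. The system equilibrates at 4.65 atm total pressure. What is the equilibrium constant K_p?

K_p = 3.03 atm^-1

Let X = conversion of D (basis 1 mol D); extent of reaction ξ = 0.5X.
Species balance: n_D = 1 − X; n_B = 0.5X.
Total moles n_T = 1 − 0.5X.
At X = 0.868: n_D = 0.132, n_B = 0.434, n_T = 0.566.
p_i = (n_i/n_T)·P. K_p = p_B / (p_D^2) = 3.03 atm^-1.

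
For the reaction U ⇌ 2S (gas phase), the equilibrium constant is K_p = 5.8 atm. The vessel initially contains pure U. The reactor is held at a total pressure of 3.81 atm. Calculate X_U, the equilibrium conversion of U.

X = 0.525

Take 1 mol U as basis and let X be its fractional conversion, so ξ = X.
At extent ξ: n_U = 1 − X; n_S = 2X.
n_T = Σnᵢ = 1 + X.
With p_i = (n_i/n_T)P, K_p = p_S^2 / (p_U).
Setting this equal to 5.8 atm and taking the physical root (0 < X < 1) gives X = 0.525.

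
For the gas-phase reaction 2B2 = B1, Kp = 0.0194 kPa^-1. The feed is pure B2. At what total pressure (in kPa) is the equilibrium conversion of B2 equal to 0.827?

P = 418 kPa

Let X = conversion of B2 (basis 1 mol B2); extent of reaction ξ = 0.5X.
Mole table: n_B2 = 1 − X; n_B1 = 0.5X.
n_T = Σnᵢ = 1 − 0.5X.
Kp = p_B1 / (p_B2^2) with p_i = (n_i/n_T)·P.
At X = 0.827: the mole-fraction product g(X) = Π y_i^ν_i = 8.103. Since Kp = g(X)·P^{-1}, P = (g/Kp)^(1/1) = (8.103/0.0194)^(1/1) = 418 kPa.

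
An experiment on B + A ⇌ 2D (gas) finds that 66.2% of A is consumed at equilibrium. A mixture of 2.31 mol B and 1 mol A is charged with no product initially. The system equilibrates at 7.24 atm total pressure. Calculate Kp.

Kp = 3.15

Basis: 1 mol A initially; let X = conversion of A. Extent ξ = X.
Mole table: n_B = 2.31 − X; n_A = 1 − X; n_D = 2X.
n_T stays at 3.31 (no change in mole number).
At X = 0.662: n_B = 1.65, n_A = 0.338, n_D = 1.32, n_T = 3.31.
p_i = (n_i/n_T)·P. Kp = p_D^2 / (p_B p_A) = 3.15.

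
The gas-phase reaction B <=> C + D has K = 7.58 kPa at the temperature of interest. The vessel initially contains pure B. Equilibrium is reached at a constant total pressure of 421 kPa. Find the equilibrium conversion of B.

X = 0.133

Let X = conversion of B (basis 1 mol B); extent of reaction ξ = X.
Species balance: n_B = 1 − X; n_C = X; n_D = X.
n_T = Σnᵢ = 1 + X.
y_i = n_i/n_T, p_i = y_i·P. K = p_C p_D / (p_B).
Equating to 7.58 kPa and solving on 0 < X < 1: X = 0.133.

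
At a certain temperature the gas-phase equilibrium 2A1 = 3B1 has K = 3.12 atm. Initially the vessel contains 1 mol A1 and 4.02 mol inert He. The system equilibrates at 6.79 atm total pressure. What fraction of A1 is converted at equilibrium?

Take 1 mol A1 as basis and let X be its fractional conversion, so ξ = 0.5X.
Mole table: n_A1 = 1 − X; n_B1 = 1.5X; n_I = 4.02 (inert).
n_T = Σnᵢ = 5.02 + 0.5X.
y_i = n_i/n_T, p_i = y_i·P. K = p_B1^3 / (p_A1^2).
Equating to 3.12 atm and solving on 0 < X < 1: X = 0.537.

X = 0.537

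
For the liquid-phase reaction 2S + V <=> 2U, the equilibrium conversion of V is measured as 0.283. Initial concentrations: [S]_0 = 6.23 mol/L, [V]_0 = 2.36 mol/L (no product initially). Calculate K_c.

Let X = conversion of V.
Concentrations: [S] = 6.23 − 4.72X; [V] = 2.36 − 2.36X; [U] = 4.72X.
At X = 0.283: [S] = 4.89, [V] = 1.69, [U] = 1.34.
K_c = [U]^2 / ([S]^2 [V]) = 0.044 L/mol.

K_c = 0.044 L/mol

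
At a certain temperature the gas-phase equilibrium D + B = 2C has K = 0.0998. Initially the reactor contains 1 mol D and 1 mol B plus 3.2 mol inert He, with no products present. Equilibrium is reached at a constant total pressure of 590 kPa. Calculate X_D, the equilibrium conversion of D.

X = 0.136

Basis: 1 mol D initially; let X = conversion of D. Extent ξ = X.
Mole table: n_D = 1 − X; n_B = 1 − X; n_C = 2X; n_I = 3.2 (inert).
Total moles n_T = 5.2 (Δν = 0, constant).
y_i = n_i/n_T, p_i = y_i·P. K = p_C^2 / (p_D p_B).
Substituting and setting equal to 0.0998 gives a polynomial in X; the root in (0,1) is X = 0.136.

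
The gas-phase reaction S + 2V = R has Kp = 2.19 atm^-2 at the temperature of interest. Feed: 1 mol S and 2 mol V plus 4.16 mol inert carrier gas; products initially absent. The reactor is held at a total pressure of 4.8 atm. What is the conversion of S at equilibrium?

X = 0.538

Take 1 mol S as basis and let X be its fractional conversion, so ξ = X.
Species balance: n_S = 1 − X; n_V = 2 − 2X; n_R = X; n_I = 4.16 (inert).
Summing: n_T = 7.16 − 2X.
With p_i = (n_i/n_T)P, Kp = p_R / (p_S p_V^2).
This yields a degree-3 equation in X; solving on (0,1), X = 0.538.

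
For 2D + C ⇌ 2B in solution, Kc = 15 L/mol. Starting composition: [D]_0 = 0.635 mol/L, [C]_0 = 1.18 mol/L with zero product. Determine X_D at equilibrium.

Let X = conversion of D; extent ξ = 0.635X/2 mol/L.
Concentrations: [D] = 0.635 − 0.635X; [C] = 1.18 − 0.318X; [B] = 0.635X.
Kc = [B]^2 / ([D]^2 [C]).
Solving Kc = 15 for X ∈ (0,1): X = 0.789.

X = 0.789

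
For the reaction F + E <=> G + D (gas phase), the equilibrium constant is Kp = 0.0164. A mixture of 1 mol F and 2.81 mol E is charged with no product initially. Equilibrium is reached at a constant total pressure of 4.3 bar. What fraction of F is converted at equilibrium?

X = 0.187

Take 1 mol F as basis and let X be its fractional conversion, so ξ = X.
Mole table: n_F = 1 − X; n_E = 2.81 − X; n_G = X; n_D = X.
Since Δν = 0, n_T = 3.81 throughout.
Mole fractions y_i = n_i/n_T; Kp = p_G p_D / (p_F p_E) with p_i = y_i·P.
Substituting and setting equal to 0.0164 gives a polynomial in X; the root in (0,1) is X = 0.187.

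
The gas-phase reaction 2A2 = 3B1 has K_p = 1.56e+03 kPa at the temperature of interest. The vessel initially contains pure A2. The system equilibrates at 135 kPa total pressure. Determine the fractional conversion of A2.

X = 0.718

Let X = conversion of A2 (basis 1 mol A2); extent of reaction ξ = 0.5X.
At extent ξ: n_A2 = 1 − X; n_B1 = 1.5X.
n_T = Σnᵢ = 1 + 0.5X.
Mole fractions y_i = n_i/n_T; K_p = p_B1^3 / (p_A2^2) with p_i = y_i·P.
Equating to 1.56e+03 kPa and solving on 0 < X < 1: X = 0.718.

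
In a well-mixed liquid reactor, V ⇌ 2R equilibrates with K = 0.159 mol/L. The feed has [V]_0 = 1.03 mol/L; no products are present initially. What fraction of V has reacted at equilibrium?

X = 0.178

Let X = conversion of V; extent ξ = 1.03·X mol/L.
Concentrations: [V] = 1.03 − 1.03X; [R] = 2.06X.
K = [R]^2 / ([V]).
This equals 0.159 at X = 0.178 (the root in 0 < X < 1).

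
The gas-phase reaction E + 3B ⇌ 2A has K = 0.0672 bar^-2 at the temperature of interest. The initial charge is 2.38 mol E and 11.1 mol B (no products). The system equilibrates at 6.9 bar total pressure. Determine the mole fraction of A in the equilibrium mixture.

Take 2.38 mol E as basis and let X be its fractional conversion, so ξ = 2.38X.
At extent ξ: n_E = 2.38 − 2.38X; n_B = 11.1 − 7.14X; n_A = 4.76X.
Total moles n_T = 13.5 − 4.76X.
y_i = n_i/n_T, p_i = y_i·P. K = p_A^2 / (p_E p_B^3).
Equating to 0.0672 bar^-2 and solving on 0 < X < 1: X = 0.606.
Then n_A = 2.88, n_T = 10.6, so y_A = 0.272.

y_A = 0.272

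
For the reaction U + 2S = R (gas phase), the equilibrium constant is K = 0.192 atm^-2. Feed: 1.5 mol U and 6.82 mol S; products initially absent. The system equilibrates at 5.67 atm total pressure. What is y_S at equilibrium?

Take 1.5 mol U as basis and let X be its fractional conversion, so ξ = 1.5X.
Mole table: n_U = 1.5 − 1.5X; n_S = 6.82 − 3X; n_R = 1.5X.
Summing: n_T = 8.32 − 3X.
Mole fractions y_i = n_i/n_T; K = p_R / (p_U p_S^2) with p_i = y_i·P.
Substituting and setting equal to 0.192 atm^-2 gives a polynomial in X; the root in (0,1) is X = 0.776.
Then n_S = 4.49, n_T = 5.99, so y_S = 0.750.

y_S = 0.750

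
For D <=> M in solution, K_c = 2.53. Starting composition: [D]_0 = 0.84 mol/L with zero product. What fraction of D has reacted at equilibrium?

X = 0.717

Let X = conversion of D; extent ξ = 0.84·X mol/L.
Concentrations: [D] = 0.84 − 0.84X; [M] = 0.84X.
K_c = [M] / ([D]).
Solving K_c = 2.53 for X ∈ (0,1): X = 0.717.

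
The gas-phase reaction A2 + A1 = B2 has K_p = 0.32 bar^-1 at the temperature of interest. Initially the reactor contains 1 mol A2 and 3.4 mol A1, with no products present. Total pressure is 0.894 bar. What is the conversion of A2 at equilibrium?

X = 0.179

Let X = conversion of A2 (basis 1 mol A2); extent of reaction ξ = X.
Mole table: n_A2 = 1 − X; n_A1 = 3.4 − X; n_B2 = X.
n_T = Σnᵢ = 4.4 − X.
y_i = n_i/n_T, p_i = y_i·P. K_p = p_B2 / (p_A2 p_A1).
This yields a degree-2 equation in X; solving on (0,1), X = 0.179.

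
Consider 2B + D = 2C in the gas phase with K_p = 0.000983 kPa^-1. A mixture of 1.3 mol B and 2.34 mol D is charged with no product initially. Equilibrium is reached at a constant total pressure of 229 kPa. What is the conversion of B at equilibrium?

Basis: 1.3 mol B initially; let X = conversion of B. Extent ξ = 0.65X.
Mole table: n_B = 1.3 − 1.3X; n_D = 2.34 − 0.65X; n_C = 1.3X.
Summing: n_T = 3.64 − 0.65X.
y_i = n_i/n_T, p_i = y_i·P. K_p = p_C^2 / (p_B^2 p_D).
This yields a degree-3 equation in X; solving on (0,1), X = 0.273.

X = 0.273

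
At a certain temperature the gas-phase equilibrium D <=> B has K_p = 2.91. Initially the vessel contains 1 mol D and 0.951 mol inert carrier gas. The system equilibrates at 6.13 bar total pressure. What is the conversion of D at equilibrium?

Let X = conversion of D (basis 1 mol D); extent of reaction ξ = X.
At extent ξ: n_D = 1 − X; n_B = X; n_I = 0.951 (inert).
n_T stays at 1.95 (no change in mole number).
y_i = n_i/n_T, p_i = y_i·P. K_p = p_B / (p_D).
Equating to 2.91 and solving on 0 < X < 1: X = 0.744.

X = 0.744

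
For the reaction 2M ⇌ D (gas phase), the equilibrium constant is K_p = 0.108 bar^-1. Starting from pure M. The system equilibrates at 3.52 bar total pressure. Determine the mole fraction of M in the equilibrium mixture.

Take 1 mol M as basis and let X be its fractional conversion, so ξ = 0.5X.
At extent ξ: n_M = 1 − X; n_D = 0.5X.
Summing: n_T = 1 − 0.5X.
y_i = n_i/n_T, p_i = y_i·P. K_p = p_D / (p_M^2).
Setting this equal to 0.108 bar^-1 and taking the physical root (0 < X < 1) gives X = 0.370.
Then n_M = 0.63, n_T = 0.815, so y_M = 0.773.

y_M = 0.773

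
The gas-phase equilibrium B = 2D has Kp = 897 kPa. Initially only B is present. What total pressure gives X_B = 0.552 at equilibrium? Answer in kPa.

P = 512 kPa

Let X = conversion of B (basis 1 mol B); extent of reaction ξ = X.
At extent ξ: n_B = 1 − X; n_D = 2X.
Summing: n_T = 1 + X.
Kp = p_D^2 / (p_B) with p_i = (n_i/n_T)·P.
At X = 0.552: the mole-fraction product g(X) = Π y_i^ν_i = 1.753. Since Kp = g(X)·P^{1}, P = (Kp/g)^(1/1) = (897/1.753)^(1/1) = 512 kPa.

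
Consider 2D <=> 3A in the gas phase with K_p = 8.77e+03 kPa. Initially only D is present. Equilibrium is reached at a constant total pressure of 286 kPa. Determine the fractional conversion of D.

Let X = conversion of D (basis 1 mol D); extent of reaction ξ = 0.5X.
Moles: n_D = 1 − X; n_A = 1.5X.
Summing: n_T = 1 + 0.5X.
Mole fractions y_i = n_i/n_T; K_p = p_A^3 / (p_D^2) with p_i = y_i·P.
Setting this equal to 8.77e+03 kPa and taking the physical root (0 < X < 1) gives X = 0.800.

X = 0.800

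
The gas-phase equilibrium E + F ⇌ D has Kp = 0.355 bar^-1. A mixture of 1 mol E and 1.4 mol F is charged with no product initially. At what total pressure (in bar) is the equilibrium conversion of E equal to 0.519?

P = 6.49 bar

Let X = conversion of E (basis 1 mol E); extent of reaction ξ = X.
At extent ξ: n_E = 1 − X; n_F = 1.4 − X; n_D = X.
Total moles n_T = 2.4 − X.
Kp = p_D / (p_E p_F) with p_i = (n_i/n_T)·P.
At X = 0.519: the mole-fraction product g(X) = Π y_i^ν_i = 2.304. Since Kp = g(X)·P^{-1}, P = (g/Kp)^(1/1) = (2.304/0.355)^(1/1) = 6.49 bar.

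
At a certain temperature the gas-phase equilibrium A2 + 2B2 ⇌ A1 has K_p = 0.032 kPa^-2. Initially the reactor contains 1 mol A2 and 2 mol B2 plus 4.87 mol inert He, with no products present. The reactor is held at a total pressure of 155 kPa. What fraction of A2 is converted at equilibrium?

X = 0.784

Take 1 mol A2 as basis and let X be its fractional conversion, so ξ = X.
Mole table: n_A2 = 1 − X; n_B2 = 2 − 2X; n_A1 = X; n_I = 4.87 (inert).
Summing: n_T = 7.87 − 2X.
With p_i = (n_i/n_T)P, K_p = p_A1 / (p_A2 p_B2^2).
Substituting and setting equal to 0.032 kPa^-2 gives a polynomial in X; the root in (0,1) is X = 0.784.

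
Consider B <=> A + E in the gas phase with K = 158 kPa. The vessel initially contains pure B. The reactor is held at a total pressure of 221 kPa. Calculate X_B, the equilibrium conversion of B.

X = 0.646

Let X = conversion of B (basis 1 mol B); extent of reaction ξ = X.
Moles: n_B = 1 − X; n_A = X; n_E = X.
n_T = Σnᵢ = 1 + X.
y_i = n_i/n_T, p_i = y_i·P. K = p_A p_E / (p_B).
Substituting and setting equal to 158 kPa gives a polynomial in X; the root in (0,1) is X = 0.646.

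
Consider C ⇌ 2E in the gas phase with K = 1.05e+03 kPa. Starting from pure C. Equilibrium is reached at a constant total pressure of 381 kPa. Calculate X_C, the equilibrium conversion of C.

X = 0.639

Take 1 mol C as basis and let X be its fractional conversion, so ξ = X.
Moles: n_C = 1 − X; n_E = 2X.
Summing: n_T = 1 + X.
With p_i = (n_i/n_T)P, K = p_E^2 / (p_C).
Setting this equal to 1.05e+03 kPa and taking the physical root (0 < X < 1) gives X = 0.639.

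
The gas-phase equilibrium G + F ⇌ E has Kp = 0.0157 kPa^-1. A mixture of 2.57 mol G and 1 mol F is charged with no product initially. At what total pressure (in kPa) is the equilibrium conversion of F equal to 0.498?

P = 93.7 kPa

Let X = conversion of F (basis 1 mol F); extent of reaction ξ = X.
Mole table: n_G = 2.57 − X; n_F = 1 − X; n_E = X.
Total moles n_T = 3.57 − X.
Kp = p_E / (p_G p_F) with p_i = (n_i/n_T)·P.
At X = 0.498: the mole-fraction product g(X) = Π y_i^ν_i = 1.471. Since Kp = g(X)·P^{-1}, P = (g/Kp)^(1/1) = (1.471/0.0157)^(1/1) = 93.7 kPa.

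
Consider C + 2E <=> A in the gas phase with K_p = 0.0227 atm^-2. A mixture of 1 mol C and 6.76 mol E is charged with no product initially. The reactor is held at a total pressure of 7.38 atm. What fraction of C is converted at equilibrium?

Take 1 mol C as basis and let X be its fractional conversion, so ξ = X.
Moles: n_C = 1 − X; n_E = 6.76 − 2X; n_A = X.
Total moles n_T = 7.76 − 2X.
Mole fractions y_i = n_i/n_T; K_p = p_A / (p_C p_E^2) with p_i = y_i·P.
Equating to 0.0227 atm^-2 and solving on 0 < X < 1: X = 0.474.

X = 0.474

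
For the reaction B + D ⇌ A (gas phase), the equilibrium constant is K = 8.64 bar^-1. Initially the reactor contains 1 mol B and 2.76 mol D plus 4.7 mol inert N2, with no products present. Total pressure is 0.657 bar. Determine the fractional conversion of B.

X = 0.609

Basis: 1 mol B initially; let X = conversion of B. Extent ξ = X.
Mole table: n_B = 1 − X; n_D = 2.76 − X; n_A = X; n_I = 4.7 (inert).
Summing: n_T = 8.46 − X.
Mole fractions y_i = n_i/n_T; K = p_A / (p_B p_D) with p_i = y_i·P.
This yields a degree-2 equation in X; solving on (0,1), X = 0.609.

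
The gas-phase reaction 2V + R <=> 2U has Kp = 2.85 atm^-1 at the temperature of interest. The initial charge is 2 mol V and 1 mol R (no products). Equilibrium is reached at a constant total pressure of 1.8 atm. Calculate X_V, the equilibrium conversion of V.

Let X = conversion of V (basis 2 mol V); extent of reaction ξ = X.
At extent ξ: n_V = 2 − 2X; n_R = 1 − X; n_U = 2X.
Total moles n_T = 3 − X.
y_i = n_i/n_T, p_i = y_i·P. Kp = p_U^2 / (p_V^2 p_R).
This yields a degree-3 equation in X; solving on (0,1), X = 0.503.

X = 0.503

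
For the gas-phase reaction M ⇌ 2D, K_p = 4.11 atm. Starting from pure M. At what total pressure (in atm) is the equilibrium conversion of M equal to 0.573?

Let X = conversion of M (basis 1 mol M); extent of reaction ξ = X.
Mole table: n_M = 1 − X; n_D = 2X.
Summing: n_T = 1 + X.
K_p = p_D^2 / (p_M) with p_i = (n_i/n_T)·P.
At X = 0.573: the mole-fraction product g(X) = Π y_i^ν_i = 1.955. Since K_p = g(X)·P^{1}, P = (K_p/g)^(1/1) = (4.11/1.955)^(1/1) = 2.1 atm.

P = 2.1 atm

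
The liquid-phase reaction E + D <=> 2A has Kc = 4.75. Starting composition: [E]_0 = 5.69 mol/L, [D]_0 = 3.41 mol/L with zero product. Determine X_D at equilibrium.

Let X = conversion of D; extent ξ = 3.41·X mol/L.
Concentrations: [E] = 5.69 − 3.41X; [D] = 3.41 − 3.41X; [A] = 6.82X.
Kc = [A]^2 / ([E] [D]).
Equating to 4.75: the physical root is X = 0.650.

X = 0.650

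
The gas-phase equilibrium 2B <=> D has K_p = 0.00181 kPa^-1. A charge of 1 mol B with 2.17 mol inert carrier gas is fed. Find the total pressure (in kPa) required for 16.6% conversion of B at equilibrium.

P = 204 kPa

Basis: 1 mol B initially; let X = conversion of B. Extent ξ = 0.5X.
Species balance: n_B = 1 − X; n_D = 0.5X; n_I = 2.17 (inert).
Summing: n_T = 3.17 − 0.5X.
K_p = p_D / (p_B^2) with p_i = (n_i/n_T)·P.
At X = 0.166: the mole-fraction product g(X) = Π y_i^ν_i = 0.3684. Since K_p = g(X)·P^{-1}, P = (g/K_p)^(1/1) = (0.3684/0.00181)^(1/1) = 204 kPa.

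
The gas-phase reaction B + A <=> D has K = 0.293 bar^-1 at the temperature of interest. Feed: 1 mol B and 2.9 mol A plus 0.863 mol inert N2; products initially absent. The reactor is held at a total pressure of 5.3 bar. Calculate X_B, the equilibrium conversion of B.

Basis: 1 mol B initially; let X = conversion of B. Extent ξ = X.
Mole table: n_B = 1 − X; n_A = 2.9 − X; n_D = X; n_I = 0.863 (inert).
Total moles n_T = 4.76 − X.
y_i = n_i/n_T, p_i = y_i·P. K = p_D / (p_B p_A).
Substituting and setting equal to 0.293 bar^-1 gives a polynomial in X; the root in (0,1) is X = 0.468.

X = 0.468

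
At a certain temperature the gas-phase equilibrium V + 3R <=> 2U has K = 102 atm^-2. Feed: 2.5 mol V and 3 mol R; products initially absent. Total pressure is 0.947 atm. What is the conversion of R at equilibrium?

X = 0.791

Take 3 mol R as basis and let X be its fractional conversion, so ξ = X.
Species balance: n_V = 2.5 − X; n_R = 3 − 3X; n_U = 2X.
n_T = Σnᵢ = 5.5 − 2X.
y_i = n_i/n_T, p_i = y_i·P. K = p_U^2 / (p_V p_R^3).
Equating to 102 atm^-2 and solving on 0 < X < 1: X = 0.791.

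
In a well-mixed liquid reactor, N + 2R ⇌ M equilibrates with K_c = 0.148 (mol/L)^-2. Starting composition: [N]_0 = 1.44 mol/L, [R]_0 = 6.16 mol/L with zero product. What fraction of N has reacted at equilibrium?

X = 0.714

Let X = conversion of N; extent ξ = 1.44·X mol/L.
Concentrations: [N] = 1.44 − 1.44X; [R] = 6.16 − 2.88X; [M] = 1.44X.
K_c = [M] / ([N] [R]^2).
Setting equal to 0.148 and solving for X on (0,1) gives X = 0.714.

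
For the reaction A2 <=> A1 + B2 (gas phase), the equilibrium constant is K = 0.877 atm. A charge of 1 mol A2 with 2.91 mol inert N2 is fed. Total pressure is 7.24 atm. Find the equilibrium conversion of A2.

X = 0.512

Take 1 mol A2 as basis and let X be its fractional conversion, so ξ = X.
Species balance: n_A2 = 1 − X; n_A1 = X; n_B2 = X; n_I = 2.91 (inert).
n_T = Σnᵢ = 3.91 + X.
With p_i = (n_i/n_T)P, K = p_A1 p_B2 / (p_A2).
Equating to 0.877 atm and solving on 0 < X < 1: X = 0.512.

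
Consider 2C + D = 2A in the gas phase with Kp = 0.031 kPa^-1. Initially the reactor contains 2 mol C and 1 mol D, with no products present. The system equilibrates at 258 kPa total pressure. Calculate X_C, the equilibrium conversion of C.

X = 0.548

Let X = conversion of C (basis 2 mol C); extent of reaction ξ = X.
At extent ξ: n_C = 2 − 2X; n_D = 1 − X; n_A = 2X.
Summing: n_T = 3 − X.
Mole fractions y_i = n_i/n_T; Kp = p_A^2 / (p_C^2 p_D) with p_i = y_i·P.
Setting this equal to 0.031 kPa^-1 and taking the physical root (0 < X < 1) gives X = 0.548.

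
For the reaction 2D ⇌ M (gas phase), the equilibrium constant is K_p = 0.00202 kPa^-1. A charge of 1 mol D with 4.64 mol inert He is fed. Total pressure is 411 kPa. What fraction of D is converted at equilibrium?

X = 0.194

Take 1 mol D as basis and let X be its fractional conversion, so ξ = 0.5X.
Moles: n_D = 1 − X; n_M = 0.5X; n_I = 4.64 (inert).
n_T = Σnᵢ = 5.64 − 0.5X.
Mole fractions y_i = n_i/n_T; K_p = p_M / (p_D^2) with p_i = y_i·P.
Equating to 0.00202 kPa^-1 and solving on 0 < X < 1: X = 0.194.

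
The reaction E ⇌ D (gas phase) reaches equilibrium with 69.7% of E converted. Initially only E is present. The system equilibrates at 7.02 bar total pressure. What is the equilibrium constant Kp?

Let X = conversion of E (basis 1 mol E); extent of reaction ξ = X.
Mole table: n_E = 1 − X; n_D = X.
n_T stays at 1 (no change in mole number).
At X = 0.697: n_E = 0.303, n_D = 0.697, n_T = 1.
p_i = (n_i/n_T)·P. Kp = p_D / (p_E) = 2.3.

Kp = 2.3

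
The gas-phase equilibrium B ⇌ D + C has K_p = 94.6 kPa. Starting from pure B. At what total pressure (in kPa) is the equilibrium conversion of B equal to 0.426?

P = 427 kPa

Take 1 mol B as basis and let X be its fractional conversion, so ξ = X.
Moles: n_B = 1 − X; n_D = X; n_C = X.
Total moles n_T = 1 + X.
K_p = p_D p_C / (p_B) with p_i = (n_i/n_T)·P.
At X = 0.426: the mole-fraction product g(X) = Π y_i^ν_i = 0.2217. Since K_p = g(X)·P^{1}, P = (K_p/g)^(1/1) = (94.6/0.2217)^(1/1) = 427 kPa.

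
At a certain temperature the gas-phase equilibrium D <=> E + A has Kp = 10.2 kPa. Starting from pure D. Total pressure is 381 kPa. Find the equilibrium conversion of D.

X = 0.161

Basis: 1 mol D initially; let X = conversion of D. Extent ξ = X.
Moles: n_D = 1 − X; n_E = X; n_A = X.
n_T = Σnᵢ = 1 + X.
Mole fractions y_i = n_i/n_T; Kp = p_E p_A / (p_D) with p_i = y_i·P.
Equating to 10.2 kPa and solving on 0 < X < 1: X = 0.161.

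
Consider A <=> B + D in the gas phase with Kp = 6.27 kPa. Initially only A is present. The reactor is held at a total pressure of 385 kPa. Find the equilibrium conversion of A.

X = 0.127

Take 1 mol A as basis and let X be its fractional conversion, so ξ = X.
At extent ξ: n_A = 1 − X; n_B = X; n_D = X.
Total moles n_T = 1 + X.
With p_i = (n_i/n_T)P, Kp = p_B p_D / (p_A).
This yields a degree-2 equation in X; solving on (0,1), X = 0.127.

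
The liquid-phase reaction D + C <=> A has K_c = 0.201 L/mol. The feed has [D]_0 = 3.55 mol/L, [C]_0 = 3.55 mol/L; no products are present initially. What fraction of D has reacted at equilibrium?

Let X = conversion of D; extent ξ = 3.55·X mol/L.
Concentrations: [D] = 3.55 − 3.55X; [C] = 3.55 − 3.55X; [A] = 3.55X.
K_c = [A] / ([D] [C]).
Equating to 0.201 L/mol: the physical root is X = 0.325.

X = 0.325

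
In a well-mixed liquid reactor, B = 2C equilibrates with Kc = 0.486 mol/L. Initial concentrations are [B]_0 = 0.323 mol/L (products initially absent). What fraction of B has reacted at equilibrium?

Let X = conversion of B; extent ξ = 0.323·X mol/L.
Concentrations: [B] = 0.323 − 0.323X; [C] = 0.646X.
Kc = [C]^2 / ([B]).
Setting equal to 0.486 and solving for X on (0,1) gives X = 0.453.

X = 0.453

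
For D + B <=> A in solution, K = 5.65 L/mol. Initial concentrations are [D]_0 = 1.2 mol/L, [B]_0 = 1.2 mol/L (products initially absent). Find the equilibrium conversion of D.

X = 0.683

Let X = conversion of D; extent ξ = 1.2·X mol/L.
Concentrations: [D] = 1.2 − 1.2X; [B] = 1.2 − 1.2X; [A] = 1.2X.
K = [A] / ([D] [B]).
This equals 5.65 at X = 0.683 (the root in 0 < X < 1).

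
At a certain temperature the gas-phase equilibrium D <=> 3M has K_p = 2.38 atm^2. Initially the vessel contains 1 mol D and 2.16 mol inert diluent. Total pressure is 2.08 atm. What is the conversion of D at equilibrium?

X = 0.550

Let X = conversion of D (basis 1 mol D); extent of reaction ξ = X.
At extent ξ: n_D = 1 − X; n_M = 3X; n_I = 2.16 (inert).
Summing: n_T = 3.16 + 2X.
Mole fractions y_i = n_i/n_T; K_p = p_M^3 / (p_D) with p_i = y_i·P.
Equating to 2.38 atm^2 and solving on 0 < X < 1: X = 0.550.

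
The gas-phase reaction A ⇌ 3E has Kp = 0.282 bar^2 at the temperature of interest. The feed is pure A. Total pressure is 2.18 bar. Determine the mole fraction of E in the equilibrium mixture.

Take 1 mol A as basis and let X be its fractional conversion, so ξ = X.
Species balance: n_A = 1 − X; n_E = 3X.
n_T = Σnᵢ = 1 + 2X.
y_i = n_i/n_T, p_i = y_i·P. Kp = p_E^3 / (p_A).
Equating to 0.282 bar^2 and solving on 0 < X < 1: X = 0.146.
Then n_E = 0.439, n_T = 1.29, so y_E = 0.340.

y_E = 0.340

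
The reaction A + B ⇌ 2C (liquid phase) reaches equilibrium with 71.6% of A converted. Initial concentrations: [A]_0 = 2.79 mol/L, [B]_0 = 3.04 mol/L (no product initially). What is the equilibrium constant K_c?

K_c = 19.3

Let X = conversion of A.
Concentrations: [A] = 2.79 − 2.79X; [B] = 3.04 − 2.79X; [C] = 5.58X.
At X = 0.716: [A] = 0.792, [B] = 1.04, [C] = 4.
K_c = [C]^2 / ([A] [B]) = 19.3.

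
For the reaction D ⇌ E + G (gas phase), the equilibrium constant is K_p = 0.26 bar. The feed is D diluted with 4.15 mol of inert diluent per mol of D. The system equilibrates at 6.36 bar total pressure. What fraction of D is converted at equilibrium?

Take 1 mol D as basis and let X be its fractional conversion, so ξ = X.
Mole table: n_D = 1 − X; n_E = X; n_G = X; n_I = 4.15 (inert).
Total moles n_T = 5.15 + X.
With p_i = (n_i/n_T)P, K_p = p_E p_G / (p_D).
Substituting and setting equal to 0.26 bar gives a polynomial in X; the root in (0,1) is X = 0.376.

X = 0.376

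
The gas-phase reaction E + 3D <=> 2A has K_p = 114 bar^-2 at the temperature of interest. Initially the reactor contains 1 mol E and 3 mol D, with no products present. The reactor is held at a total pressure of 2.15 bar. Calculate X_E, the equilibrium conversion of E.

Let X = conversion of E (basis 1 mol E); extent of reaction ξ = X.
Moles: n_E = 1 − X; n_D = 3 − 3X; n_A = 2X.
Total moles n_T = 4 − 2X.
y_i = n_i/n_T, p_i = y_i·P. K_p = p_A^2 / (p_E p_D^3).
Substituting and setting equal to 114 bar^-2 gives a polynomial in X; the root in (0,1) is X = 0.820.

X = 0.820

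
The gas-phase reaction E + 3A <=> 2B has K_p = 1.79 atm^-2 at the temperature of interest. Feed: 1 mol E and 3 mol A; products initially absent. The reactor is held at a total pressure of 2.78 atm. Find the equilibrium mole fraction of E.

y_E = 0.146

Let X = conversion of E (basis 1 mol E); extent of reaction ξ = X.
Species balance: n_E = 1 − X; n_A = 3 − 3X; n_B = 2X.
n_T = Σnᵢ = 4 − 2X.
Mole fractions y_i = n_i/n_T; K_p = p_B^2 / (p_E p_A^3) with p_i = y_i·P.
Equating to 1.79 atm^-2 and solving on 0 < X < 1: X = 0.586.
Then n_E = 0.414, n_T = 2.83, so y_E = 0.146.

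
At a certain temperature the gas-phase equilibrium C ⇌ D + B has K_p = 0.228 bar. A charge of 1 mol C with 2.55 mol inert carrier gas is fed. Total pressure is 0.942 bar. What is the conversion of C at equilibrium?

X = 0.620

Let X = conversion of C (basis 1 mol C); extent of reaction ξ = X.
At extent ξ: n_C = 1 − X; n_D = X; n_B = X; n_I = 2.55 (inert).
Total moles n_T = 3.55 + X.
Mole fractions y_i = n_i/n_T; K_p = p_D p_B / (p_C) with p_i = y_i·P.
This yields a degree-2 equation in X; solving on (0,1), X = 0.620.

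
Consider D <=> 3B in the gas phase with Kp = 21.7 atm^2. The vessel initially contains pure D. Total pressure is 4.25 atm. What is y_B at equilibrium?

y_B = 0.706

Take 1 mol D as basis and let X be its fractional conversion, so ξ = X.
At extent ξ: n_D = 1 − X; n_B = 3X.
n_T = Σnᵢ = 1 + 2X.
Mole fractions y_i = n_i/n_T; Kp = p_B^3 / (p_D) with p_i = y_i·P.
This yields a degree-3 equation in X; solving on (0,1), X = 0.445.
Then n_B = 1.34, n_T = 1.89, so y_B = 0.706.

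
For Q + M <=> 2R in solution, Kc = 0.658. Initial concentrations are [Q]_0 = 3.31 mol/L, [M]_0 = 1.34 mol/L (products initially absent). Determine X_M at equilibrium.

Let X = conversion of M; extent ξ = 1.34·X mol/L.
Concentrations: [Q] = 3.31 − 1.34X; [M] = 1.34 − 1.34X; [R] = 2.68X.
Kc = [R]^2 / ([Q] [M]).
Solving Kc = 0.658 for X ∈ (0,1): X = 0.435.

X = 0.435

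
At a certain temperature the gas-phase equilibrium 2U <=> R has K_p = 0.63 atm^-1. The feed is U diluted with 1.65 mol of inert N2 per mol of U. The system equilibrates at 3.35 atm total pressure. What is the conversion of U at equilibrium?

X = 0.478

Take 1 mol U as basis and let X be its fractional conversion, so ξ = 0.5X.
Moles: n_U = 1 − X; n_R = 0.5X; n_I = 1.65 (inert).
Summing: n_T = 2.65 − 0.5X.
y_i = n_i/n_T, p_i = y_i·P. K_p = p_R / (p_U^2).
Setting this equal to 0.63 atm^-1 and taking the physical root (0 < X < 1) gives X = 0.478.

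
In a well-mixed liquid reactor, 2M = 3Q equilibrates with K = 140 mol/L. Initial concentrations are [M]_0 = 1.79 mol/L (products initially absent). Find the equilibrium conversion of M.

X = 0.840

Let X = conversion of M; extent ξ = 1.79X/2 mol/L.
Concentrations: [M] = 1.79 − 1.79X; [Q] = 2.69X.
K = [Q]^3 / ([M]^2).
Equating to 140 mol/L: the physical root is X = 0.840.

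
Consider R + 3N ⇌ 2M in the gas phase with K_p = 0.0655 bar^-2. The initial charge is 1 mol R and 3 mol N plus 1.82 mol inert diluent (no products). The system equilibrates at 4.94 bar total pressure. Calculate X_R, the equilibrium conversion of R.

Let X = conversion of R (basis 1 mol R); extent of reaction ξ = X.
Moles: n_R = 1 − X; n_N = 3 − 3X; n_M = 2X; n_I = 1.82 (inert).
Summing: n_T = 5.82 − 2X.
With p_i = (n_i/n_T)P, K_p = p_M^2 / (p_R p_N^3).
Equating to 0.0655 bar^-2 and solving on 0 < X < 1: X = 0.305.

X = 0.305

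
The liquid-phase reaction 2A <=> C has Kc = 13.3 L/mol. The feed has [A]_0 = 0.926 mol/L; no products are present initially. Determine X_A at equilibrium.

X = 0.818

Let X = conversion of A; extent ξ = 0.926X/2 mol/L.
Concentrations: [A] = 0.926 − 0.926X; [C] = 0.463X.
Kc = [C] / ([A]^2).
This equals 13.3 at X = 0.818 (the root in 0 < X < 1).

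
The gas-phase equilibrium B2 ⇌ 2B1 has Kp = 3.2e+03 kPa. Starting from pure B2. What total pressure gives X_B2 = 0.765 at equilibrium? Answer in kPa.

Basis: 1 mol B2 initially; let X = conversion of B2. Extent ξ = X.
Species balance: n_B2 = 1 − X; n_B1 = 2X.
Total moles n_T = 1 + X.
Kp = p_B1^2 / (p_B2) with p_i = (n_i/n_T)·P.
At X = 0.765: the mole-fraction product g(X) = Π y_i^ν_i = 5.644. Since Kp = g(X)·P^{1}, P = (Kp/g)^(1/1) = (3.2e+03/5.644)^(1/1) = 567 kPa.

P = 567 kPa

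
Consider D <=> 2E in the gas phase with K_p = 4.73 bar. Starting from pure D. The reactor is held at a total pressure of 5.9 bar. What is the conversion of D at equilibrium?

X = 0.409

Let X = conversion of D (basis 1 mol D); extent of reaction ξ = X.
At extent ξ: n_D = 1 − X; n_E = 2X.
Summing: n_T = 1 + X.
Mole fractions y_i = n_i/n_T; K_p = p_E^2 / (p_D) with p_i = y_i·P.
Setting this equal to 4.73 bar and taking the physical root (0 < X < 1) gives X = 0.409.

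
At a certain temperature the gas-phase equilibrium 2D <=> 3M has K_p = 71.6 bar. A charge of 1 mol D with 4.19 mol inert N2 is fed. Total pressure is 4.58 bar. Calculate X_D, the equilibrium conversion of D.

X = 0.847

Take 1 mol D as basis and let X be its fractional conversion, so ξ = 0.5X.
At extent ξ: n_D = 1 − X; n_M = 1.5X; n_I = 4.19 (inert).
Total moles n_T = 5.19 + 0.5X.
y_i = n_i/n_T, p_i = y_i·P. K_p = p_M^3 / (p_D^2).
Substituting and setting equal to 71.6 bar gives a polynomial in X; the root in (0,1) is X = 0.847.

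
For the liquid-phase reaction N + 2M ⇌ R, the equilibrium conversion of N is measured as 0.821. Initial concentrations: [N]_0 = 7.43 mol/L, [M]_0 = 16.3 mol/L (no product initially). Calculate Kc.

Let X = conversion of N.
Concentrations: [N] = 7.43 − 7.43X; [M] = 16.3 − 14.9X; [R] = 7.43X.
At X = 0.821: [N] = 1.33, [M] = 4.1, [R] = 6.1.
Kc = [R] / ([N] [M]^2) = 0.273 (mol/L)^-2.

Kc = 0.273 (mol/L)^-2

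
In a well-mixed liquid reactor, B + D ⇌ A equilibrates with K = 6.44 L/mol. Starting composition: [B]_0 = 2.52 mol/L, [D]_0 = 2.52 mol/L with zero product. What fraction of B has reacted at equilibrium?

Let X = conversion of B; extent ξ = 2.52·X mol/L.
Concentrations: [B] = 2.52 − 2.52X; [D] = 2.52 − 2.52X; [A] = 2.52X.
K = [A] / ([B] [D]).
This equals 6.44 at X = 0.781 (the root in 0 < X < 1).

X = 0.781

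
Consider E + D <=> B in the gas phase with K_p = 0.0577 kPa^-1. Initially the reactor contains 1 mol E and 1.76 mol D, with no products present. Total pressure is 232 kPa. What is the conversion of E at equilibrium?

Let X = conversion of E (basis 1 mol E); extent of reaction ξ = X.
At extent ξ: n_E = 1 − X; n_D = 1.76 − X; n_B = X.
Summing: n_T = 2.76 − X.
y_i = n_i/n_T, p_i = y_i·P. K_p = p_B / (p_E p_D).
Setting this equal to 0.0577 kPa^-1 and taking the physical root (0 < X < 1) gives X = 0.864.

X = 0.864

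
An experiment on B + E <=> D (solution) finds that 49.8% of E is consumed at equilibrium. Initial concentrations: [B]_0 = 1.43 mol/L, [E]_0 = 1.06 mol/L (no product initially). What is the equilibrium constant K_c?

Let X = conversion of E.
Concentrations: [B] = 1.43 − 1.06X; [E] = 1.06 − 1.06X; [D] = 1.06X.
At X = 0.498: [B] = 0.902, [E] = 0.532, [D] = 0.528.
K_c = [D] / ([B] [E]) = 1.1 L/mol.

K_c = 1.1 L/mol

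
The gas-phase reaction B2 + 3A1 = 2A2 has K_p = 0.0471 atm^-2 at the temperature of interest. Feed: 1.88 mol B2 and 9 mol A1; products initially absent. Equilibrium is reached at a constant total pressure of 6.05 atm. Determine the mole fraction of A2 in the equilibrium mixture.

y_A2 = 0.228

Take 1.88 mol B2 as basis and let X be its fractional conversion, so ξ = 1.88X.
Species balance: n_B2 = 1.88 − 1.88X; n_A1 = 9 − 5.64X; n_A2 = 3.76X.
Summing: n_T = 10.9 − 3.76X.
With p_i = (n_i/n_T)P, K_p = p_A2^2 / (p_B2 p_A1^3).
Equating to 0.0471 atm^-2 and solving on 0 < X < 1: X = 0.537.
Then n_A2 = 2.02, n_T = 8.86, so y_A2 = 0.228.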